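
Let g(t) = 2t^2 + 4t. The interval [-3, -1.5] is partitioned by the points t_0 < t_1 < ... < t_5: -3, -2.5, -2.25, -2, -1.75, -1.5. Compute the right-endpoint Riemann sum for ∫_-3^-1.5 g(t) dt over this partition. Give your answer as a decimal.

0.9375

Subinterval widths: 0.5, 0.25, 0.25, 0.25, 0.25.
Right endpoints: -2.5, -2.25, -2, -1.75, -1.5.
g(-2.5) = 2.5, g(-2.25) = 1.125, g(-2) = 0, g(-1.75) = -0.875, g(-1.5) = -1.5.
Sum = Σ Δt_i · g(t_i).
Sum = 0.9375.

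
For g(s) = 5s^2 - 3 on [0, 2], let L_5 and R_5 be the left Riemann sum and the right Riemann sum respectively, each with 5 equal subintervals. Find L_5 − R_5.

L_5 = 3.6.
R_5 = 11.6.
L_5 − R_5 = -8.

-8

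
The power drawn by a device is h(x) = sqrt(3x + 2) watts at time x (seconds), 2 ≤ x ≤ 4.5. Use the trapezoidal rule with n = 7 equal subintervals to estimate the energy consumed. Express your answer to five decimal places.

8.53089

Δx = (4.5 − 2)/7 = 5/14.
h(2) ≈ 2.82843, h(33/14) ≈ 3.01188, h(19/7) ≈ 3.18479, h(43/14) ≈ 3.34877, h(24/7) ≈ 3.50510, h(53/14) ≈ 3.65474, h(29/7) ≈ 3.79850, h(4.5) ≈ 3.93700.
T_7 = (Δx/2)·[h(x_0) + 2h(x_1) + ... + 2h(x_{6}) + h(x_7)].
Sum ≈ 8.53089.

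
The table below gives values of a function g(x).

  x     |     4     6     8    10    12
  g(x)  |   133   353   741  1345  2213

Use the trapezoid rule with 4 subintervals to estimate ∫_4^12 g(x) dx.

Δx = 2.
T_4 = (2/2)·[133 + 2·353 + 2·741 + 2·1345 + 2213] = 7224.

7224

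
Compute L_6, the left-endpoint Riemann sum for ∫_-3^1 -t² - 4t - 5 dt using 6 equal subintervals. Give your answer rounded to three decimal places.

Δt = (1 − (-3))/6 = 2/3.
Left endpoints: -3, -7/3, -5/3, -1, -1/3, 1/3.
f(-3) = -2, f(-7/3) = -10/9, f(-5/3) = -10/9, f(-1) = -2, f(-1/3) = -34/9, f(1/3) = -58/9.
Sum = Δt · [f(-3) + f(-7/3) + f(-5/3) + ...].
Sum ≈ -10.963.

-10.963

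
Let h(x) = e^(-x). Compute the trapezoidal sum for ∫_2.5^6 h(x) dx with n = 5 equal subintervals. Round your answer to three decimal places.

0.083

Δx = (6 − 2.5)/5 = 0.7.
h(2.5) ≈ 0.082, h(3.2) ≈ 0.041, h(3.9) ≈ 0.020, h(4.6) ≈ 0.010, h(5.3) ≈ 0.005, h(6) ≈ 0.002.
T_5 = (Δx/2)·[h(x_0) + 2h(x_1) + ... + 2h(x_{4}) + h(x_5)].
Sum ≈ 0.083.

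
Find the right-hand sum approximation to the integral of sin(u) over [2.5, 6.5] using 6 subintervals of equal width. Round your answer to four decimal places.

-1.8392

Δu = (6.5 − 2.5)/6 = 2/3.
Right endpoints: 19/6, 23/6, 4.5, 31/6, 35/6, 6.5.
f(19/6) ≈ -0.0251, f(23/6) ≈ -0.6379, f(4.5) ≈ -0.9775, f(31/6) ≈ -0.8986, f(35/6) ≈ -0.4348, f(6.5) ≈ 0.2151.
Sum = Δu · [f(19/6) + f(23/6) + f(4.5) + ...].
Sum ≈ -1.8392.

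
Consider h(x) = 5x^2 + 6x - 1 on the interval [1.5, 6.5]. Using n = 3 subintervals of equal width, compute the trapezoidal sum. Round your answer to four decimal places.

Δx = (6.5 − 1.5)/3 = 5/3.
h(1.5) = 19.25, h(19/6) = 2453/36, h(29/6) = 5213/36, h(6.5) = 249.25.
T_3 = (Δx/2)·[h(x_0) + 2h(x_1) + 2h(x_2) + h(x_3)].
Sum ≈ 578.6574.

578.6574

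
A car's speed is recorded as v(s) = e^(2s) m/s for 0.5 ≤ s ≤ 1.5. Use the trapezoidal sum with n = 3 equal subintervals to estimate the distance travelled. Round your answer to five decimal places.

9.00289

Δs = (1.5 − 0.5)/3 = 1/3.
v(0.5) ≈ 2.71828, v(5/6) ≈ 5.29449, v(7/6) ≈ 10.31226, v(1.5) ≈ 20.08554.
T_3 = (Δs/2)·[v(s_0) + 2v(s_1) + 2v(s_2) + v(s_3)].
Sum ≈ 9.00289.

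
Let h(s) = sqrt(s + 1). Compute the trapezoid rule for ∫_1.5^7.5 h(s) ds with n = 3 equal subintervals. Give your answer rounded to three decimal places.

Δs = (7.5 − 1.5)/3 = 2.
h(1.5) ≈ 1.581, h(3.5) ≈ 2.121, h(5.5) ≈ 2.550, h(7.5) ≈ 2.915.
T_3 = (Δs/2)·[h(s_0) + 2h(s_1) + 2h(s_2) + h(s_3)].
Sum ≈ 13.838.

13.838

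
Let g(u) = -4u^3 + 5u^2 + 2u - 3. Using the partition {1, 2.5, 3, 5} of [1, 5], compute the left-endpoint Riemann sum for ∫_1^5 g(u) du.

Subinterval widths: 1.5, 0.5, 2.
Left endpoints: 1, 2.5, 3.
g(1) = 0, g(2.5) = -29.25, g(3) = -60.
Sum = Σ Δu_i · g(u_i).
Sum = -134.625.

-134.625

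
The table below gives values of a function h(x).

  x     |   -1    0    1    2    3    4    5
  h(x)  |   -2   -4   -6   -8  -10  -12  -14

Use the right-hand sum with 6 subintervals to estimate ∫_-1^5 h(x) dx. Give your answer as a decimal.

Δx = 1.
Sum = 1·[(-4) + (-6) + (-8) + (-10) + (-12) + (-14)] = -54.

-54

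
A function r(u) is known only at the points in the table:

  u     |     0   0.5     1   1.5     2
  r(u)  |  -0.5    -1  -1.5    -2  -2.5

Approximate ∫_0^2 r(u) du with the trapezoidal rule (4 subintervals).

Δu = 0.5.
T_4 = (0.5/2)·[(-0.5) + 2·(-1) + 2·(-1.5) + 2·(-2) + (-2.5)] = -3.

-3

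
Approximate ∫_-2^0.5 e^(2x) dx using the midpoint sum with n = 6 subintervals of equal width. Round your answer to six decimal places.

Δx = (0.5 − (-2))/6 = 5/12.
Midpoints: -43/24, -1.375, -23/24, -13/24, -0.125, 7/24.
f(-43/24) ≈ 0.027783, f(-1.375) ≈ 0.063928, f(-23/24) ≈ 0.147096, f(-13/24) ≈ 0.338465, f(-0.125) ≈ 0.778801, f(7/24) ≈ 1.792002.
Sum = Δx · [f(-43/24) + f(-1.375) + f(-23/24) + ...].
Sum ≈ 1.311698.

1.311698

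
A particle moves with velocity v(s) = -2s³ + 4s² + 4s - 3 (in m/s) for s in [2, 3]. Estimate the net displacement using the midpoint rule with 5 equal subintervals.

-0.13

Δs = (3 − 2)/5 = 0.2.
Midpoints: 2.1, 2.3, 2.5, 2.7, 2.9.
v(2.1) = 4.518, v(2.3) = 3.026, v(2.5) = 0.75, v(2.7) = -2.406, v(2.9) = -6.538.
Sum = Δs · [v(2.1) + v(2.3) + v(2.5) + v(2.7) + v(2.9)].
Sum = -0.13.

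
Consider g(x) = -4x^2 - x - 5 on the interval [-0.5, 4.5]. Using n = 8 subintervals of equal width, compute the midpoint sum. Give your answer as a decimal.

Δx = (4.5 − (-0.5))/8 = 0.625.
Midpoints: -0.1875, 0.4375, 1.0625, 1.6875, 2.3125, 2.9375, 3.5625, 4.1875.
g(-0.1875) = -4.953125, g(0.4375) = -6.203125, g(1.0625) = -10.578125, g(1.6875) = -18.078125, g(2.3125) = -28.703125, g(2.9375) = -42.453125, g(3.5625) = -59.328125, g(4.1875) = -79.328125.
Sum = Δx · [g(-0.1875) + g(0.4375) + g(1.0625) + ...].
Sum = -156.015625.

-156.015625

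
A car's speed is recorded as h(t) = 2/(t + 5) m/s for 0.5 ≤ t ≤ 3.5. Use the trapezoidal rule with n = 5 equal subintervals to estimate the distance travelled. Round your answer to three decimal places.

0.872

Δt = (3.5 − 0.5)/5 = 0.6.
h(0.5) = 4/11, h(1.1) = 20/61, h(1.7) = 20/67, h(2.3) = 20/73, h(2.9) = 20/79, h(3.5) = 4/17.
T_5 = (Δt/2)·[h(t_0) + 2h(t_1) + ... + 2h(t_{4}) + h(t_5)].
Sum ≈ 0.872.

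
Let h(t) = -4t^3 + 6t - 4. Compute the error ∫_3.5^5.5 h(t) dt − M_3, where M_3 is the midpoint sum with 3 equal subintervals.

Exact integral: ∫_3.5^5.5 h(t) dt = -719.
M_3 = -715.
Error = -719 − (-715) = -4.

-4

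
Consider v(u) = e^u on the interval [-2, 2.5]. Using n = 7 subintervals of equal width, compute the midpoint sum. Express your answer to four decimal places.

Δu = (2.5 − (-2))/7 = 9/14.
Midpoints: -47/28, -29/28, -11/28, 0.25, 25/28, 43/28, 61/28.
v(-47/28) ≈ 0.1866, v(-29/28) ≈ 0.3550, v(-11/28) ≈ 0.6751, v(0.25) ≈ 1.2840, v(25/28) ≈ 2.4421, v(43/28) ≈ 4.6446, v(61/28) ≈ 8.8337.
Sum = Δu · [v(-47/28) + v(-29/28) + v(-11/28) + ...].
Sum ≈ 11.8422.

11.8422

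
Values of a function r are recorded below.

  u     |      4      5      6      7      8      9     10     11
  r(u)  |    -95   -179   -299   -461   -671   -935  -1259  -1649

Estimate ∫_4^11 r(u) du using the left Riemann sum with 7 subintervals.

-3899

Δu = 1.
Sum = 1·[(-95) + (-179) + (-299) + (-461) + (-671) + (-935) + (-1259)] = -3899.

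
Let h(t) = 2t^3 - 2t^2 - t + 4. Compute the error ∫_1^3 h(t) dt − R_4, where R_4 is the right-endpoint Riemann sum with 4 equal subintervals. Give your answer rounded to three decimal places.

-9.333

Exact integral: ∫_1^3 h(t) dt ≈ 26.66667.
R_4 = 36.
Error ≈ 26.66667 − 36 ≈ -9.333.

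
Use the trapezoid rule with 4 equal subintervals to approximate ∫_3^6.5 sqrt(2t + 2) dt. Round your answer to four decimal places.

11.8164

Δt = (6.5 − 3)/4 = 0.875.
f(3) ≈ 2.8284, f(3.875) ≈ 3.1225, f(4.75) ≈ 3.3912, f(5.625) ≈ 3.6401, f(6.5) ≈ 3.8730.
T_4 = (Δt/2)·[f(t_0) + 2f(t_1) + 2f(t_2) + 2f(t_3) + f(t_4)].
Sum ≈ 11.8164.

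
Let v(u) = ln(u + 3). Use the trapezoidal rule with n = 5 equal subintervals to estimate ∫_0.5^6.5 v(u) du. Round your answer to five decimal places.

10.98107

Δu = (6.5 − 0.5)/5 = 1.2.
v(0.5) ≈ 1.25276, v(1.7) ≈ 1.54756, v(2.9) ≈ 1.77495, v(4.1) ≈ 1.96009, v(5.3) ≈ 2.11626, v(6.5) ≈ 2.25129.
T_5 = (Δu/2)·[v(u_0) + 2v(u_1) + ... + 2v(u_{4}) + v(u_5)].
Sum ≈ 10.98107.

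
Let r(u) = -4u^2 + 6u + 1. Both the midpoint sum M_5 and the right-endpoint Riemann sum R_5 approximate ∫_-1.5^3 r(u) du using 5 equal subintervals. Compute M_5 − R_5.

M_5 = -14.535.
R_5 = -18.18.
M_5 − R_5 = 3.645.

3.645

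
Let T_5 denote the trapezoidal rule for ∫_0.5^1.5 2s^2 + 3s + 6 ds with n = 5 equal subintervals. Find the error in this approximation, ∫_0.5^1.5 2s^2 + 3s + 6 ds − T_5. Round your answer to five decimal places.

-0.01333

Exact integral: ∫_0.5^1.5 f(s) ds ≈ 11.1666667.
T_5 = 11.18.
Error ≈ 11.1666667 − 11.18 ≈ -0.01333.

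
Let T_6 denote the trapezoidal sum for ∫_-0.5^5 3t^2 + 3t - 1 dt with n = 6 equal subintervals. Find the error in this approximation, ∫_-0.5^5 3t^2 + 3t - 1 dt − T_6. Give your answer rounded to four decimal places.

-2.3108

Exact integral: ∫_-0.5^5 f(t) dt = 156.75.
T_6 ≈ 159.060764.
Error ≈ 156.75 − 159.060764 ≈ -2.3108.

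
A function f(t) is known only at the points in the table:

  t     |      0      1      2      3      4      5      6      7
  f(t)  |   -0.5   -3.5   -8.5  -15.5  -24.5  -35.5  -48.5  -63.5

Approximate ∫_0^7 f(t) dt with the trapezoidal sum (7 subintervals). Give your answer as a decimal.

-168

Δt = 1.
T_7 = (1/2)·[(-0.5) + 2·(-3.5) + 2·(-8.5) + 2·(-15.5) + 2·(-24.5) + 2·(-35.5) + 2·(-48.5) + (-63.5)] = -168.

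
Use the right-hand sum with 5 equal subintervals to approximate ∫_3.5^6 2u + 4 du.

Δu = (6 − 3.5)/5 = 0.5.
Right endpoints: 4, 4.5, 5, 5.5, 6.
f(4) = 12, f(4.5) = 13, f(5) = 14, f(5.5) = 15, f(6) = 16.
Sum = Δu · [f(4) + f(4.5) + f(5) + f(5.5) + f(6)].
Sum = 35.

35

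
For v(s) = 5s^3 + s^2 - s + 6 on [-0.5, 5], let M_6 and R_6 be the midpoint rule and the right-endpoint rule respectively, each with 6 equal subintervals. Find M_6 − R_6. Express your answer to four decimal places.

M_6 ≈ 830.122034.
R_6 ≈ 1165.839265.
M_6 − R_6 ≈ -335.7172.

-335.7172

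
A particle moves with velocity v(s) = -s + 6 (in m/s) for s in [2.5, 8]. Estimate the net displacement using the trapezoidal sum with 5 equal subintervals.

4.125

Δs = (8 − 2.5)/5 = 1.1.
v(2.5) = 3.5, v(3.6) = 2.4, v(4.7) = 1.3, v(5.8) = 0.2, v(6.9) = -0.9, v(8) = -2.
T_5 = (Δs/2)·[v(s_0) + 2v(s_1) + ... + 2v(s_{4}) + v(s_5)].
Sum = 4.125.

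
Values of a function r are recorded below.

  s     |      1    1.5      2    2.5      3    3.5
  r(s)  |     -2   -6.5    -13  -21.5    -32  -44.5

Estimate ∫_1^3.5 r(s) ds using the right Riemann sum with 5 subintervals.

-58.75

Δs = 0.5.
Sum = 0.5·[(-6.5) + (-13) + (-21.5) + (-32) + (-44.5)] = -58.75.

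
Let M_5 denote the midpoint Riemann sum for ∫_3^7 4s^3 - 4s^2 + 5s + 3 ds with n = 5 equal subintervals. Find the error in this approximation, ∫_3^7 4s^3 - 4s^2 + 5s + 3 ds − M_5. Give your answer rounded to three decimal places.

Exact integral: ∫_3^7 f(s) ds ≈ 2010.66667.
M_5 = 1998.72.
Error ≈ 2010.66667 − 1998.72 ≈ 11.947.

11.947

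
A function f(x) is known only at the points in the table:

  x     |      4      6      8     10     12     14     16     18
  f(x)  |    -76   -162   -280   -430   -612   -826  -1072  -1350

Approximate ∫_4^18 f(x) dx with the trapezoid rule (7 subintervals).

Δx = 2.
T_7 = (2/2)·[(-76) + 2·(-162) + 2·(-280) + 2·(-430) + 2·(-612) + 2·(-826) + 2·(-1072) + (-1350)] = -8190.

-8190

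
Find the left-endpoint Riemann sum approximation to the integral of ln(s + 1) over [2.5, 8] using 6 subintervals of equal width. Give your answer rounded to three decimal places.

Δs = (8 − 2.5)/6 = 11/12.
Left endpoints: 2.5, 41/12, 13/3, 5.25, 37/6, 85/12.
f(2.5) ≈ 1.253, f(41/12) ≈ 1.485, f(13/3) ≈ 1.674, f(5.25) ≈ 1.833, f(37/6) ≈ 1.969, f(85/12) ≈ 2.090.
Sum = Δs · [f(2.5) + f(41/12) + f(13/3) + ...].
Sum ≈ 9.445.

9.445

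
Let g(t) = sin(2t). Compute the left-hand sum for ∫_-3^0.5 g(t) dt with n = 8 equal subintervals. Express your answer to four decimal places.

0.0734

Δt = (0.5 − (-3))/8 = 0.4375.
Left endpoints: -3, -2.5625, -2.125, -1.6875, -1.25, -0.8125, -0.375, 0.0625.
g(-3) ≈ 0.2794, g(-2.5625) ≈ 0.9161, g(-2.125) ≈ 0.8950, g(-1.6875) ≈ 0.2313, g(-1.25) ≈ -0.5985, g(-0.8125) ≈ -0.9985, g(-0.375) ≈ -0.6816, g(0.0625) ≈ 0.1247.
Sum = Δt · [g(-3) + g(-2.5625) + g(-2.125) + ...].
Sum ≈ 0.0734.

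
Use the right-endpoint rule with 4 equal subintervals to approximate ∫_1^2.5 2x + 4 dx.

11.8125

Δx = (2.5 − 1)/4 = 0.375.
Right endpoints: 1.375, 1.75, 2.125, 2.5.
f(1.375) = 6.75, f(1.75) = 7.5, f(2.125) = 8.25, f(2.5) = 9.
Sum = Δx · [f(1.375) + f(1.75) + f(2.125) + f(2.5)].
Sum = 11.8125.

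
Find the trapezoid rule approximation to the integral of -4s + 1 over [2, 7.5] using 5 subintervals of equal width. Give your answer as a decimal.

-99

Δs = (7.5 − 2)/5 = 1.1.
f(2) = -7, f(3.1) = -11.4, f(4.2) = -15.8, f(5.3) = -20.2, f(6.4) = -24.6, f(7.5) = -29.
T_5 = (Δs/2)·[f(s_0) + 2f(s_1) + ... + 2f(s_{4}) + f(s_5)].
Sum = -99.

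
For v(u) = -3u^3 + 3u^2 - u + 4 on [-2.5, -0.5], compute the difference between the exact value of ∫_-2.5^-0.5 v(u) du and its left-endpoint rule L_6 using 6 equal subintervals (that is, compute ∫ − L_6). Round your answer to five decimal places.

-11.69444

Exact integral: ∫_-2.5^-0.5 v(u) du = 55.75.
L_6 ≈ 67.4444444.
Error ≈ 55.75 − 67.4444444 ≈ -11.69444.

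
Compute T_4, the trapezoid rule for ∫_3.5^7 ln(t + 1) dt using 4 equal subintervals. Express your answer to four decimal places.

Δt = (7 − 3.5)/4 = 0.875.
f(3.5) ≈ 1.5041, f(4.375) ≈ 1.6818, f(5.25) ≈ 1.8326, f(6.125) ≈ 1.9636, f(7) ≈ 2.0794.
T_4 = (Δt/2)·[f(t_0) + 2f(t_1) + 2f(t_2) + 2f(t_3) + f(t_4)].
Sum ≈ 6.3610.

6.3610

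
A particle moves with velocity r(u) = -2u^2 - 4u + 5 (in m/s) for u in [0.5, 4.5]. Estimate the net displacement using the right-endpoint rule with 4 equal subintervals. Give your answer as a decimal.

-110

Δu = (4.5 − 0.5)/4 = 1.
Right endpoints: 1.5, 2.5, 3.5, 4.5.
r(1.5) = -5.5, r(2.5) = -17.5, r(3.5) = -33.5, r(4.5) = -53.5.
Sum = Δu · [r(1.5) + r(2.5) + r(3.5) + r(4.5)].
Sum = -110.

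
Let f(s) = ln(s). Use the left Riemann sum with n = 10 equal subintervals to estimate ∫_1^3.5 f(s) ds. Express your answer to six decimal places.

Δs = (3.5 − 1)/10 = 0.25.
Left endpoints: 1, 1.25, 1.5, 1.75, 2, 2.25, 2.5, 2.75, 3, 3.25.
f(1) ≈ 0.000000, f(1.25) ≈ 0.223144, f(1.5) ≈ 0.405465, f(1.75) ≈ 0.559616, f(2) ≈ 0.693147, f(2.25) ≈ 0.810930, f(2.5) ≈ 0.916291, f(2.75) ≈ 1.011601, f(3) ≈ 1.098612, f(3.25) ≈ 1.178655.
Sum = Δs · [f(1) + f(1.25) + f(1.5) + ...].
Sum ≈ 1.724365.

1.724365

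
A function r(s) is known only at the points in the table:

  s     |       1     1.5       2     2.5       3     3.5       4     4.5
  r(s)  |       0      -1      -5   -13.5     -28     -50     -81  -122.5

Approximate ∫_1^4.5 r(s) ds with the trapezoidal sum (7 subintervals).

Δs = 0.5.
T_7 = (0.5/2)·[0 + 2·(-1) + 2·(-5) + 2·(-13.5) + 2·(-28) + 2·(-50) + 2·(-81) + (-122.5)] = -119.875.

-119.875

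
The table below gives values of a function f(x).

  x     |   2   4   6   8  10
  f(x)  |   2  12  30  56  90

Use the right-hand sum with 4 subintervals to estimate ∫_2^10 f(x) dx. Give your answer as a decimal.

Δx = 2.
Sum = 2·[12 + 30 + 56 + 90] = 376.

376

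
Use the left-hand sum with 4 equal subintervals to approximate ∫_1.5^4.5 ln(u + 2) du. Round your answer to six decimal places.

4.543740

Δu = (4.5 − 1.5)/4 = 0.75.
Left endpoints: 1.5, 2.25, 3, 3.75.
f(1.5) ≈ 1.252763, f(2.25) ≈ 1.446919, f(3) ≈ 1.609438, f(3.75) ≈ 1.749200.
Sum = Δu · [f(1.5) + f(2.25) + f(3) + f(3.75)].
Sum ≈ 4.543740.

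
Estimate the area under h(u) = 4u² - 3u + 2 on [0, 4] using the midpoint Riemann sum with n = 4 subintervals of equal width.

Δu = (4 − 0)/4 = 1.
Midpoints: 0.5, 1.5, 2.5, 3.5.
h(0.5) = 1.5, h(1.5) = 6.5, h(2.5) = 19.5, h(3.5) = 40.5.
Sum = Δu · [h(0.5) + h(1.5) + h(2.5) + h(3.5)].
Sum = 68.

68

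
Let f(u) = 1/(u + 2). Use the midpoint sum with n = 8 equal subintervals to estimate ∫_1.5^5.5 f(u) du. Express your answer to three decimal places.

0.761

Δu = (5.5 − 1.5)/8 = 0.5.
Midpoints: 1.75, 2.25, 2.75, 3.25, 3.75, 4.25, 4.75, 5.25.
f(1.75) = 4/15, f(2.25) = 4/17, f(2.75) = 4/19, f(3.25) = 4/21, f(3.75) = 4/23, f(4.25) = 0.16, f(4.75) = 4/27, f(5.25) = 4/29.
Sum = Δu · [f(1.75) + f(2.25) + f(2.75) + ...].
Sum ≈ 0.761.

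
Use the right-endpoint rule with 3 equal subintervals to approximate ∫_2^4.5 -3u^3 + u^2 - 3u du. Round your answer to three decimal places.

Δu = (4.5 − 2)/3 = 5/6.
Right endpoints: 17/6, 11/3, 4.5.
f(17/6) = -1649/24, f(11/3) = -1309/9, f(4.5) = -266.625.
Sum = Δu · [f(17/6) + f(11/3) + f(4.5)].
Sum ≈ -400.648.

-400.648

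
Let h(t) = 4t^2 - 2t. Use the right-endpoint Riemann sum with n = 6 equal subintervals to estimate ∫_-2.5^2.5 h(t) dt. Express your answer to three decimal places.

Δt = (2.5 − (-2.5))/6 = 5/6.
Right endpoints: -5/3, -5/6, 0, 5/6, 5/3, 2.5.
h(-5/3) = 130/9, h(-5/6) = 40/9, h(0) = 0, h(5/6) = 10/9, h(5/3) = 70/9, h(2.5) = 20.
Sum = Δt · [h(-5/3) + h(-5/6) + h(0) + ...].
Sum ≈ 39.815.

39.815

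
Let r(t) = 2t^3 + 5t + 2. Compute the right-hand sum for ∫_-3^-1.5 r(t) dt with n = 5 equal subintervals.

Δt = (-1.5 − (-3))/5 = 0.3.
Right endpoints: -2.7, -2.4, -2.1, -1.8, -1.5.
r(-2.7) = -50.866, r(-2.4) = -37.648, r(-2.1) = -27.022, r(-1.8) = -18.664, r(-1.5) = -12.25.
Sum = Δt · [r(-2.7) + r(-2.4) + r(-2.1) + r(-1.8) + r(-1.5)].
Sum = -43.935.

-43.935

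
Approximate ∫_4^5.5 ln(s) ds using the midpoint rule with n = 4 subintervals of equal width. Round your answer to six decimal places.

2.331336

Δs = (5.5 − 4)/4 = 0.375.
Midpoints: 4.1875, 4.5625, 4.9375, 5.3125.
f(4.1875) ≈ 1.432104, f(4.5625) ≈ 1.517871, f(4.9375) ≈ 1.596859, f(5.3125) ≈ 1.670063.
Sum = Δs · [f(4.1875) + f(4.5625) + f(4.9375) + f(5.3125)].
Sum ≈ 2.331336.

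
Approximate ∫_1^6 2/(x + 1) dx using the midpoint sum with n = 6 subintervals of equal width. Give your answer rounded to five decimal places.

2.49264

Δx = (6 − 1)/6 = 5/6.
Midpoints: 17/12, 2.25, 37/12, 47/12, 4.75, 67/12.
f(17/12) = 24/29, f(2.25) = 8/13, f(37/12) = 24/49, f(47/12) = 24/59, f(4.75) = 8/23, f(67/12) = 24/79.
Sum = Δx · [f(17/12) + f(2.25) + f(37/12) + ...].
Sum ≈ 2.49264.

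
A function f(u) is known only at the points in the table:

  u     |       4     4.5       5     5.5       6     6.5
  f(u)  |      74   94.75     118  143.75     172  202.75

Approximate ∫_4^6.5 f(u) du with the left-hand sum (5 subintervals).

301.25

Δu = 0.5.
Sum = 0.5·[74 + 94.75 + 118 + 143.75 + 172] = 301.25.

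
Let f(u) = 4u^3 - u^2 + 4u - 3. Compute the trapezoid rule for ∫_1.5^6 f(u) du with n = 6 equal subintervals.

1292.625

Δu = (6 − 1.5)/6 = 0.75.
f(1.5) = 14.25, f(2.25) = 46.5, f(3) = 108, f(3.75) = 208.875, f(4.5) = 359.25, f(5.25) = 569.25, f(6) = 849.
T_6 = (Δu/2)·[f(u_0) + 2f(u_1) + ... + 2f(u_{5}) + f(u_6)].
Sum = 1292.625.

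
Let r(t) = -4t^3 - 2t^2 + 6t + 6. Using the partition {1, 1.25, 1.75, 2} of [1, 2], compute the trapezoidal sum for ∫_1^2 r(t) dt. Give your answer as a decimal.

-5.1875

Subinterval widths: 0.25, 0.5, 0.25.
r(1) = 6, r(1.25) = 2.5625, r(1.75) = -11.0625, r(2) = -22.
On each subinterval the trapezoid contributes (Δt_i/2)·[r(t_{i-1}) + r(t_i)].
Sum = -5.1875.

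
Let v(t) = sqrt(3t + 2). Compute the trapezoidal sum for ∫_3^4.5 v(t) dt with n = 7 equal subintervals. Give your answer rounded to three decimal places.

5.453

Δt = (4.5 − 3)/7 = 3/14.
v(3) ≈ 3.317, v(45/14) ≈ 3.412, v(24/7) ≈ 3.505, v(51/14) ≈ 3.596, v(27/7) ≈ 3.684, v(57/14) ≈ 3.770, v(30/7) ≈ 3.854, v(4.5) ≈ 3.937.
T_7 = (Δt/2)·[v(t_0) + 2v(t_1) + ... + 2v(t_{6}) + v(t_7)].
Sum ≈ 5.453.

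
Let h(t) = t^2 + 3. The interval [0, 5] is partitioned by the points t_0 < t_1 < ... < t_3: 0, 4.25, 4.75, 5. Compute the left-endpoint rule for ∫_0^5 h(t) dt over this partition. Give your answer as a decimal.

29.671875

Subinterval widths: 4.25, 0.5, 0.25.
Left endpoints: 0, 4.25, 4.75.
h(0) = 3, h(4.25) = 21.0625, h(4.75) = 25.5625.
Sum = Σ Δt_i · h(t_i).
Sum = 29.671875.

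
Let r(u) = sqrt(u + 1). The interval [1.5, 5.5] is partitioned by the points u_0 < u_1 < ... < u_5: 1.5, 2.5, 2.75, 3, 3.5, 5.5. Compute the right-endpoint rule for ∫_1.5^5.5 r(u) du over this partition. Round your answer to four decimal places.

Subinterval widths: 1, 0.25, 0.25, 0.5, 2.
Right endpoints: 2.5, 2.75, 3, 3.5, 5.5.
r(2.5) ≈ 1.8708, r(2.75) ≈ 1.9365, r(3) ≈ 2.0000, r(3.5) ≈ 2.1213, r(5.5) ≈ 2.5495.
Sum = Σ Δu_i · r(u_i).
Sum ≈ 9.0146.

9.0146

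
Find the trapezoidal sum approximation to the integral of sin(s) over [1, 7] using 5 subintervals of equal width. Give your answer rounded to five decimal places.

-0.18733

Δs = (7 − 1)/5 = 1.2.
f(1) ≈ 0.84147, f(2.2) ≈ 0.80850, f(3.4) ≈ -0.25554, f(4.6) ≈ -0.99369, f(5.8) ≈ -0.46460, f(7) ≈ 0.65699.
T_5 = (Δs/2)·[f(s_0) + 2f(s_1) + ... + 2f(s_{4}) + f(s_5)].
Sum ≈ -0.18733.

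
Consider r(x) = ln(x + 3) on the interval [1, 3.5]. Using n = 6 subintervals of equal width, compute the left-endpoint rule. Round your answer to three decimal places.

Δx = (3.5 − 1)/6 = 5/12.
Left endpoints: 1, 17/12, 11/6, 2.25, 8/3, 37/12.
r(1) ≈ 1.386, r(17/12) ≈ 1.485, r(11/6) ≈ 1.576, r(2.25) ≈ 1.658, r(8/3) ≈ 1.735, r(37/12) ≈ 1.806.
Sum = Δx · [r(1) + r(17/12) + r(11/6) + ...].
Sum ≈ 4.019.

4.019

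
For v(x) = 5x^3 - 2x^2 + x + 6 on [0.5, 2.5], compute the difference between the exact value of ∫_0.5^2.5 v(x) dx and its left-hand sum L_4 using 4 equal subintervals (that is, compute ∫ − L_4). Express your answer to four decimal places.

Exact integral: ∫_0.5^2.5 v(x) dx ≈ 53.416667.
L_4 = 38.25.
Error ≈ 53.416667 − 38.25 ≈ 15.1667.

15.1667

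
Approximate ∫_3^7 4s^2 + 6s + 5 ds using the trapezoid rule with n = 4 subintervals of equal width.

Δs = (7 − 3)/4 = 1.
f(3) = 59, f(4) = 93, f(5) = 135, f(6) = 185, f(7) = 243.
T_4 = (Δs/2)·[f(s_0) + 2f(s_1) + 2f(s_2) + 2f(s_3) + f(s_4)].
Sum = 564.

564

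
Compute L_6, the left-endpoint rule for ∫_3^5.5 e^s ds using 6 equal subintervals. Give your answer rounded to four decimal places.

181.0535

Δs = (5.5 − 3)/6 = 5/12.
Left endpoints: 3, 41/12, 23/6, 4.25, 14/3, 61/12.
f(3) ≈ 20.0855, f(41/12) ≈ 30.4677, f(23/6) ≈ 46.2163, f(4.25) ≈ 70.1054, f(14/3) ≈ 106.3427, f(61/12) ≈ 161.3109.
Sum = Δs · [f(3) + f(41/12) + f(23/6) + ...].
Sum ≈ 181.0535.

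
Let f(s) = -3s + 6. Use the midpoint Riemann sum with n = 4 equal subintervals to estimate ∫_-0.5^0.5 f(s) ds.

6

Δs = (0.5 − (-0.5))/4 = 0.25.
Midpoints: -0.375, -0.125, 0.125, 0.375.
f(-0.375) = 7.125, f(-0.125) = 6.375, f(0.125) = 5.625, f(0.375) = 4.875.
Sum = Δs · [f(-0.375) + f(-0.125) + f(0.125) + f(0.375)].
Sum = 6.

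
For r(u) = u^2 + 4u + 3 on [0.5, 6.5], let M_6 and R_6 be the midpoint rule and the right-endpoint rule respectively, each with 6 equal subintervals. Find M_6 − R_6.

M_6 = 193.
R_6 = 227.5.
M_6 − R_6 = -34.5.

-34.5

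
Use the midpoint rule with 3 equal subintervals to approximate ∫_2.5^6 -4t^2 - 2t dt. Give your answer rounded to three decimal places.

-295.329

Δt = (6 − 2.5)/3 = 7/6.
Midpoints: 37/12, 4.25, 65/12.
f(37/12) = -1591/36, f(4.25) = -80.75, f(65/12) = -4615/36.
Sum = Δt · [f(37/12) + f(4.25) + f(65/12)].
Sum ≈ -295.329.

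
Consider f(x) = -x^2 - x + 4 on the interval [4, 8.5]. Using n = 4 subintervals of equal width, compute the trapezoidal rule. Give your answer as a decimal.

-194.44921875

Δx = (8.5 − 4)/4 = 1.125.
f(4) = -16, f(5.125) = -27.390625, f(6.25) = -41.3125, f(7.375) = -57.765625, f(8.5) = -76.75.
T_4 = (Δx/2)·[f(x_0) + 2f(x_1) + 2f(x_2) + 2f(x_3) + f(x_4)].
Sum = -194.44921875.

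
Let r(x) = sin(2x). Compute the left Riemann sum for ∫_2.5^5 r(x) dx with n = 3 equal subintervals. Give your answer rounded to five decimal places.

Δx = (5 − 2.5)/3 = 5/6.
Left endpoints: 2.5, 10/3, 25/6.
r(2.5) ≈ -0.95892, r(10/3) ≈ 0.37415, r(25/6) ≈ 0.88729.
Sum = Δx · [r(2.5) + r(10/3) + r(25/6)].
Sum ≈ 0.25210.

0.25210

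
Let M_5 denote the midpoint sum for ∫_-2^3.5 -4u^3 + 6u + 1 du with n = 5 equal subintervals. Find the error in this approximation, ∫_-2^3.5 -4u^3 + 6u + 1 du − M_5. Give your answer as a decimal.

Exact integral: ∫_-2^3.5 f(u) du = -103.8125.
M_5 = -98.82125.
Error = -103.8125 − (-98.82125) = -4.99125.

-4.99125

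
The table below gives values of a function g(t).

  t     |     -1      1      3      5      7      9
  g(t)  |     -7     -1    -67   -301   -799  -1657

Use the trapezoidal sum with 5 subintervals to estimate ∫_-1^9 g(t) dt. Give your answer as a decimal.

Δt = 2.
T_5 = (2/2)·[(-7) + 2·(-1) + 2·(-67) + 2·(-301) + 2·(-799) + (-1657)] = -4000.

-4000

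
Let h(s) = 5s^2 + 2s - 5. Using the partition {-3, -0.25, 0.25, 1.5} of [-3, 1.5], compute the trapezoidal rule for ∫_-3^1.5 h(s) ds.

Subinterval widths: 2.75, 0.5, 1.25.
h(-3) = 34, h(-0.25) = -5.1875, h(0.25) = -4.1875, h(1.5) = 9.25.
On each subinterval the trapezoid contributes (Δs_i/2)·[h(s_{i-1}) + h(s_i)].
Sum = 40.4375.

40.4375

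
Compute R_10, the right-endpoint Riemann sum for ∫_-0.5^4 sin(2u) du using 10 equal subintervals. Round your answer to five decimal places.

0.73137

Δu = (4 − (-0.5))/10 = 0.45.
Right endpoints: -0.05, 0.4, 0.85, 1.3, 1.75, 2.2, 2.65, 3.1, 3.55, 4.
f(-0.05) ≈ -0.09983, f(0.4) ≈ 0.71736, f(0.85) ≈ 0.99166, f(1.3) ≈ 0.51550, f(1.75) ≈ -0.35078, f(2.2) ≈ -0.95160, f(2.65) ≈ -0.83227, f(3.1) ≈ -0.08309, f(3.55) ≈ 0.72897, f(4) ≈ 0.98936.
Sum = Δu · [f(-0.05) + f(0.4) + f(0.85) + ...].
Sum ≈ 0.73137.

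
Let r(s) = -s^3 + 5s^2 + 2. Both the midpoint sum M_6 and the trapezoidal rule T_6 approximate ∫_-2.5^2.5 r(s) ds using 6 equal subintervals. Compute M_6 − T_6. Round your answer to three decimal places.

M_6 ≈ 60.63657.
T_6 ≈ 64.97685.
M_6 − T_6 ≈ -4.340.

-4.340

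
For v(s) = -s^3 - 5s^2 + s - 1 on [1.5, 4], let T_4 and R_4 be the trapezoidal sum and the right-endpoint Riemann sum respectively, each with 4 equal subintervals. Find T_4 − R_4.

39.6484375

T_4 ≈ -161.55762.
R_4 ≈ -201.20605.
T_4 − R_4 = 39.6484375.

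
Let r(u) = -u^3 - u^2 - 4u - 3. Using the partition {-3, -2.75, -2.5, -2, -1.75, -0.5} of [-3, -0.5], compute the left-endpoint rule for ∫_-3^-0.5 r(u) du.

30.3671875

Subinterval widths: 0.25, 0.25, 0.5, 0.25, 1.25.
Left endpoints: -3, -2.75, -2.5, -2, -1.75.
r(-3) = 27, r(-2.75) = 21.234375, r(-2.5) = 16.375, r(-2) = 9, r(-1.75) = 6.296875.
Sum = Σ Δu_i · r(u_i).
Sum = 30.3671875.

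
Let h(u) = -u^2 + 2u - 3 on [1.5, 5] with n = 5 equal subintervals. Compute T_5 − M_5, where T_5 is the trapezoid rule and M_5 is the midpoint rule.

-0.42875

T_5 = -28.5775.
M_5 = -28.14875.
T_5 − M_5 = -0.42875.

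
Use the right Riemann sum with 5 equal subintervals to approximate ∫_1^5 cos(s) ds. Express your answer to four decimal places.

Δs = (5 − 1)/5 = 0.8.
Right endpoints: 1.8, 2.6, 3.4, 4.2, 5.
f(1.8) ≈ -0.2272, f(2.6) ≈ -0.8569, f(3.4) ≈ -0.9668, f(4.2) ≈ -0.4903, f(5) ≈ 0.2837.
Sum = Δs · [f(1.8) + f(2.6) + f(3.4) + f(4.2) + f(5)].
Sum ≈ -1.8060.

-1.8060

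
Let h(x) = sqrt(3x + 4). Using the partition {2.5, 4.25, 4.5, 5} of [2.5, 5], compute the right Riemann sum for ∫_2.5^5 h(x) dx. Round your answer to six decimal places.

Subinterval widths: 1.75, 0.25, 0.5.
Right endpoints: 4.25, 4.5, 5.
h(4.25) ≈ 4.092676, h(4.5) ≈ 4.183300, h(5) ≈ 4.358899.
Sum = Σ Δx_i · h(x_i).
Sum ≈ 10.387458.

10.387458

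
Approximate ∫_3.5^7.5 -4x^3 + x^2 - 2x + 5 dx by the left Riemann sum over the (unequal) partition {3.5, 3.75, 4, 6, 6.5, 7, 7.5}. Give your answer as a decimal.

-2191.78125

Subinterval widths: 0.25, 0.25, 2, 0.5, 0.5, 0.5.
Left endpoints: 3.5, 3.75, 4, 6, 6.5, 7.
f(3.5) = -161.25, f(3.75) = -199.375, f(4) = -243, f(6) = -835, f(6.5) = -1064.25, f(7) = -1332.
Sum = Σ Δx_i · f(x_i).
Sum = -2191.78125.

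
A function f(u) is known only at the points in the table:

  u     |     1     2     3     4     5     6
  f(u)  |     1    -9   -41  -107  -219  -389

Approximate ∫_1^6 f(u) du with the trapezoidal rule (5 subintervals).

-570

Δu = 1.
T_5 = (1/2)·[1 + 2·(-9) + 2·(-41) + 2·(-107) + 2·(-219) + (-389)] = -570.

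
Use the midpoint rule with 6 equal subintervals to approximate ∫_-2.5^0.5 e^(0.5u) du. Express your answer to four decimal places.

1.9899

Δu = (0.5 − (-2.5))/6 = 0.5.
Midpoints: -2.25, -1.75, -1.25, -0.75, -0.25, 0.25.
f(-2.25) ≈ 0.3247, f(-1.75) ≈ 0.4169, f(-1.25) ≈ 0.5353, f(-0.75) ≈ 0.6873, f(-0.25) ≈ 0.8825, f(0.25) ≈ 1.1331.
Sum = Δu · [f(-2.25) + f(-1.75) + f(-1.25) + ...].
Sum ≈ 1.9899.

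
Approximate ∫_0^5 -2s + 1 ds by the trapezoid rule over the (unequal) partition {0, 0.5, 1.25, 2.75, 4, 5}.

Subinterval widths: 0.5, 0.75, 1.5, 1.25, 1.
f(0) = 1, f(0.5) = 0, f(1.25) = -1.5, f(2.75) = -4.5, f(4) = -7, f(5) = -9.
On each subinterval the trapezoid contributes (Δs_i/2)·[f(s_{i-1}) + f(s_i)].
Sum = -20.

-20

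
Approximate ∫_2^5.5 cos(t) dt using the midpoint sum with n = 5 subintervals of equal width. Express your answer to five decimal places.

-1.64828

Δt = (5.5 − 2)/5 = 0.7.
Midpoints: 2.35, 3.05, 3.75, 4.45, 5.15.
f(2.35) ≈ -0.70271, f(3.05) ≈ -0.99581, f(3.75) ≈ -0.82056, f(4.45) ≈ -0.25939, f(5.15) ≈ 0.42378.
Sum = Δt · [f(2.35) + f(3.05) + f(3.75) + f(4.45) + f(5.15)].
Sum ≈ -1.64828.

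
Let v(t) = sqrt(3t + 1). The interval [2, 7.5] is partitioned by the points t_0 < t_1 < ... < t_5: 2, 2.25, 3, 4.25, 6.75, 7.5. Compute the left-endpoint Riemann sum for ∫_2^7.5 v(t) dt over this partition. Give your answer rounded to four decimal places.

19.4298

Subinterval widths: 0.25, 0.75, 1.25, 2.5, 0.75.
Left endpoints: 2, 2.25, 3, 4.25, 6.75.
v(2) ≈ 2.6458, v(2.25) ≈ 2.7839, v(3) ≈ 3.1623, v(4.25) ≈ 3.7081, v(6.75) ≈ 4.6098.
Sum = Σ Δt_i · v(t_i).
Sum ≈ 19.4298.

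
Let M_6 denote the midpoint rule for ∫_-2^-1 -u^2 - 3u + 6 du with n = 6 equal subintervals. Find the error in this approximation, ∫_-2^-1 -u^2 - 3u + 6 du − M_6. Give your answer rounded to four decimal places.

Exact integral: ∫_-2^-1 f(u) du ≈ 8.166667.
M_6 ≈ 8.168981.
Error ≈ 8.166667 − 8.168981 ≈ -0.0023.

-0.0023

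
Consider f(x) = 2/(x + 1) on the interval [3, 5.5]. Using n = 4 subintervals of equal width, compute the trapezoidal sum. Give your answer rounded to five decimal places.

Δx = (5.5 − 3)/4 = 0.625.
f(3) = 0.5, f(3.625) = 16/37, f(4.25) = 8/21, f(4.875) = 16/47, f(5.5) = 4/13.
T_4 = (Δx/2)·[f(x_0) + 2f(x_1) + 2f(x_2) + 2f(x_3) + f(x_4)].
Sum ≈ 0.97354.

0.97354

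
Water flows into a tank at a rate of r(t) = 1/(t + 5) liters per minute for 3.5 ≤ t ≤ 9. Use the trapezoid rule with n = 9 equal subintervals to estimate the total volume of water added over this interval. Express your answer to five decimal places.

Δt = (9 − 3.5)/9 = 11/18.
r(3.5) = 2/17, r(37/9) = 9/82, r(85/18) = 18/175, r(16/3) = 3/31, r(107/18) = 18/197, r(59/9) = 9/104, r(43/6) = 6/73, r(70/9) = 9/115, r(151/18) = 18/241, r(9) = 1/14.
T_9 = (Δt/2)·[r(t_0) + 2r(t_1) + ... + 2r(t_{8}) + r(t_9)].
Sum ≈ 0.49926.

0.49926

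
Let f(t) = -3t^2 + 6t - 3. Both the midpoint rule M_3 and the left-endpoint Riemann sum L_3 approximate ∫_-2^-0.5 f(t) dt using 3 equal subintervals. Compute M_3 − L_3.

5.34375

M_3 = -23.53125.
L_3 = -28.875.
M_3 − L_3 = 5.34375.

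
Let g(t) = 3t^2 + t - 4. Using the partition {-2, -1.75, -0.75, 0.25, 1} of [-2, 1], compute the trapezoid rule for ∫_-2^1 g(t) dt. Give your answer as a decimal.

-3.28125

Subinterval widths: 0.25, 1, 1, 0.75.
g(-2) = 6, g(-1.75) = 3.4375, g(-0.75) = -3.0625, g(0.25) = -3.5625, g(1) = 0.
On each subinterval the trapezoid contributes (Δt_i/2)·[g(t_{i-1}) + g(t_i)].
Sum = -3.28125.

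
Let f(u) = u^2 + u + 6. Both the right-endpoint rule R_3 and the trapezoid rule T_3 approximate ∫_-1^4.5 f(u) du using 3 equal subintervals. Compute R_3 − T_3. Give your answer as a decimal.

22.6875

R_3 ≈ 99.1018519.
T_3 ≈ 76.4143519.
R_3 − T_3 = 22.6875.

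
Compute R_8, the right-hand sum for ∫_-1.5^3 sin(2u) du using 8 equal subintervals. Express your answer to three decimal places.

-0.909

Δu = (3 − (-1.5))/8 = 0.5625.
Right endpoints: -0.9375, -0.375, 0.1875, 0.75, 1.3125, 1.875, 2.4375, 3.
f(-0.9375) ≈ -0.954, f(-0.375) ≈ -0.682, f(0.1875) ≈ 0.366, f(0.75) ≈ 0.997, f(1.3125) ≈ 0.494, f(1.875) ≈ -0.572, f(2.4375) ≈ -0.987, f(3) ≈ -0.279.
Sum = Δu · [f(-0.9375) + f(-0.375) + f(0.1875) + ...].
Sum ≈ -0.909.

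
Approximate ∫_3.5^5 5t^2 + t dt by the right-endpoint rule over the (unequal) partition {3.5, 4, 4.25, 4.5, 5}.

Subinterval widths: 0.5, 0.25, 0.25, 0.5.
Right endpoints: 4, 4.25, 4.5, 5.
f(4) = 84, f(4.25) = 94.5625, f(4.5) = 105.75, f(5) = 130.
Sum = Σ Δt_i · f(t_i).
Sum = 157.078125.

157.078125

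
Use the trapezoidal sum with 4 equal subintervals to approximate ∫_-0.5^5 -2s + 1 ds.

Δs = (5 − (-0.5))/4 = 1.375.
f(-0.5) = 2, f(0.875) = -0.75, f(2.25) = -3.5, f(3.625) = -6.25, f(5) = -9.
T_4 = (Δs/2)·[f(s_0) + 2f(s_1) + 2f(s_2) + 2f(s_3) + f(s_4)].
Sum = -19.25.

-19.25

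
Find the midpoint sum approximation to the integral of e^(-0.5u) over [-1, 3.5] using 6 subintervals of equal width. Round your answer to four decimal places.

Δu = (3.5 − (-1))/6 = 0.75.
Midpoints: -0.625, 0.125, 0.875, 1.625, 2.375, 3.125.
f(-0.625) ≈ 1.3668, f(0.125) ≈ 0.9394, f(0.875) ≈ 0.6456, f(1.625) ≈ 0.4437, f(2.375) ≈ 0.3050, f(3.125) ≈ 0.2096.
Sum = Δu · [f(-0.625) + f(0.125) + f(0.875) + ...].
Sum ≈ 2.9327.

2.9327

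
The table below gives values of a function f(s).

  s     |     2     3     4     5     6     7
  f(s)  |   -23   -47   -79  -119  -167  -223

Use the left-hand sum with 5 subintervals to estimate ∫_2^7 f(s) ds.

-435

Δs = 1.
Sum = 1·[(-23) + (-47) + (-79) + (-119) + (-167)] = -435.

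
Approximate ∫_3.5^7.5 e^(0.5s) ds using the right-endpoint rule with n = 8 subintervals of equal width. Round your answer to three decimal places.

83.107

Δs = (7.5 − 3.5)/8 = 0.5.
Right endpoints: 4, 4.5, 5, 5.5, 6, 6.5, 7, 7.5.
f(4) ≈ 7.389, f(4.5) ≈ 9.488, f(5) ≈ 12.182, f(5.5) ≈ 15.643, f(6) ≈ 20.086, f(6.5) ≈ 25.790, f(7) ≈ 33.115, f(7.5) ≈ 42.521.
Sum = Δs · [f(4) + f(4.5) + f(5) + ...].
Sum ≈ 83.107.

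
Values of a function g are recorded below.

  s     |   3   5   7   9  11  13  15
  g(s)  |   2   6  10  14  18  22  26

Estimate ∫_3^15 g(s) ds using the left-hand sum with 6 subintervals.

144

Δs = 2.
Sum = 2·[2 + 6 + 10 + 14 + 18 + 22] = 144.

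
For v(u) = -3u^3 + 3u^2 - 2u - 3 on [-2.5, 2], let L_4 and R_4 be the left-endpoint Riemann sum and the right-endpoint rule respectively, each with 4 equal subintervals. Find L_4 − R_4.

97.453125

L_4 ≈ 83.38184.
R_4 ≈ -14.07129.
L_4 − R_4 = 97.453125.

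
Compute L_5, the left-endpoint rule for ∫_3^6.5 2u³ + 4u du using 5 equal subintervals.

Δu = (6.5 − 3)/5 = 0.7.
Left endpoints: 3, 3.7, 4.4, 5.1, 5.8.
f(3) = 66, f(3.7) = 116.106, f(4.4) = 187.968, f(5.1) = 285.702, f(5.8) = 413.424.
Sum = Δu · [f(3) + f(3.7) + f(4.4) + f(5.1) + f(5.8)].
Sum = 748.44.

748.44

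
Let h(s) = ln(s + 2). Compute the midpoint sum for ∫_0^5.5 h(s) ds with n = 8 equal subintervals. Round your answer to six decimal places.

8.232635

Δs = (5.5 − 0)/8 = 0.6875.
Midpoints: 0.34375, 1.03125, 1.71875, 2.40625, 3.09375, 3.78125, 4.46875, 5.15625.
h(0.34375) ≈ 0.851752, h(1.03125) ≈ 1.108975, h(1.71875) ≈ 1.313388, h(2.40625) ≈ 1.483024, h(3.09375) ≈ 1.628014, h(3.78125) ≈ 1.754620, h(4.46875) ≈ 1.866983, h(5.15625) ≈ 1.967986.
Sum = Δs · [h(0.34375) + h(1.03125) + h(1.71875) + ...].
Sum ≈ 8.232635.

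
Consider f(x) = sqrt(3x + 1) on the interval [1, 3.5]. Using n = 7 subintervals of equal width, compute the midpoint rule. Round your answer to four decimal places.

Δx = (3.5 − 1)/7 = 5/14.
Midpoints: 33/28, 43/28, 53/28, 2.25, 73/28, 83/28, 93/28.
f(33/28) ≈ 2.1297, f(43/28) ≈ 2.3679, f(53/28) ≈ 2.5843, f(2.25) ≈ 2.7839, f(73/28) ≈ 2.9701, f(83/28) ≈ 3.1453, f(93/28) ≈ 3.3112.
Sum = Δx · [f(33/28) + f(43/28) + f(53/28) + ...].
Sum ≈ 6.8902.

6.8902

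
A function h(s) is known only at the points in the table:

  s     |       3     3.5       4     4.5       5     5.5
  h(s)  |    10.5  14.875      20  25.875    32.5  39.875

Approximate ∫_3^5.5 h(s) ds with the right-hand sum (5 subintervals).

66.5625

Δs = 0.5.
Sum = 0.5·[14.875 + 20 + 25.875 + 32.5 + 39.875] = 66.5625.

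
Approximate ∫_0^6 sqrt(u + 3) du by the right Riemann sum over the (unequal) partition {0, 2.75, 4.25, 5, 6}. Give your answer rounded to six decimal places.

15.754462

Subinterval widths: 2.75, 1.5, 0.75, 1.
Right endpoints: 2.75, 4.25, 5, 6.
f(2.75) ≈ 2.397916, f(4.25) ≈ 2.692582, f(5) ≈ 2.828427, f(6) ≈ 3.000000.
Sum = Σ Δu_i · f(u_i).
Sum ≈ 15.754462.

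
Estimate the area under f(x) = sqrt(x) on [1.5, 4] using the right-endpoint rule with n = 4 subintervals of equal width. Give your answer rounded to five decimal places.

4.34573

Δx = (4 − 1.5)/4 = 0.625.
Right endpoints: 2.125, 2.75, 3.375, 4.
f(2.125) ≈ 1.45774, f(2.75) ≈ 1.65831, f(3.375) ≈ 1.83712, f(4) ≈ 2.00000.
Sum = Δx · [f(2.125) + f(2.75) + f(3.375) + f(4)].
Sum ≈ 4.34573.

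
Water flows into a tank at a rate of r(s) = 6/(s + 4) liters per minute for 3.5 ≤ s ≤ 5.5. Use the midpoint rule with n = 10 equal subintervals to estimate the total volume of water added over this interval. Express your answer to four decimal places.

Δs = (5.5 − 3.5)/10 = 0.2.
Midpoints: 3.6, 3.8, 4, 4.2, 4.4, 4.6, 4.8, 5, 5.2, 5.4.
r(3.6) = 15/19, r(3.8) = 10/13, r(4) = 0.75, r(4.2) = 30/41, r(4.4) = 5/7, r(4.6) = 30/43, r(4.8) = 15/22, r(5) = 2/3, r(5.2) = 15/23, r(5.4) = 30/47.
Sum = Δs · [r(3.6) + r(3.8) + r(4) + ...].
Sum ≈ 1.4183.

1.4183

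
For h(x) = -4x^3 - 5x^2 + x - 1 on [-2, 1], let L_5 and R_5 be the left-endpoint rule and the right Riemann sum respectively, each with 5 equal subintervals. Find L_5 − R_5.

10.8

L_5 = 1.08.
R_5 = -9.72.
L_5 − R_5 = 10.8.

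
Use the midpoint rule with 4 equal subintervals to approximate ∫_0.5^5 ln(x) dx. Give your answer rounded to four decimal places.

3.9726

Δx = (5 − 0.5)/4 = 1.125.
Midpoints: 1.0625, 2.1875, 3.3125, 4.4375.
f(1.0625) ≈ 0.0606, f(2.1875) ≈ 0.7828, f(3.3125) ≈ 1.1977, f(4.4375) ≈ 1.4901.
Sum = Δx · [f(1.0625) + f(2.1875) + f(3.3125) + f(4.4375)].
Sum ≈ 3.9726.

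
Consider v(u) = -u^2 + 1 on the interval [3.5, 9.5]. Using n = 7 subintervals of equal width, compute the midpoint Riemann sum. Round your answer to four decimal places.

Δu = (9.5 − 3.5)/7 = 6/7.
Midpoints: 55/14, 67/14, 79/14, 6.5, 103/14, 115/14, 127/14.
v(55/14) = -2829/196, v(67/14) = -4293/196, v(79/14) = -6045/196, v(6.5) = -41.25, v(103/14) = -10413/196, v(115/14) = -13029/196, v(127/14) = -15933/196.
Sum = Δu · [v(55/14) + v(67/14) + v(79/14) + ...].
Sum ≈ -265.1327.

-265.1327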